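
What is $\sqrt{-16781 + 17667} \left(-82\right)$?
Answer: $- 82 \sqrt{886} \approx -2440.8$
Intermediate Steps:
$\sqrt{-16781 + 17667} \left(-82\right) = \sqrt{886} \left(-82\right) = - 82 \sqrt{886}$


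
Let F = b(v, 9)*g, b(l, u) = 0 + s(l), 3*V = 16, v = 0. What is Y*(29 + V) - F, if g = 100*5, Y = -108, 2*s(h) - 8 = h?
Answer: -5708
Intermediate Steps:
s(h) = 4 + h/2
V = 16/3 (V = (1/3)*16 = 16/3 ≈ 5.3333)
b(l, u) = 4 + l/2 (b(l, u) = 0 + (4 + l/2) = 4 + l/2)
g = 500
F = 2000 (F = (4 + (1/2)*0)*500 = (4 + 0)*500 = 4*500 = 2000)
Y*(29 + V) - F = -108*(29 + 16/3) - 1*2000 = -108*103/3 - 2000 = -3708 - 2000 = -5708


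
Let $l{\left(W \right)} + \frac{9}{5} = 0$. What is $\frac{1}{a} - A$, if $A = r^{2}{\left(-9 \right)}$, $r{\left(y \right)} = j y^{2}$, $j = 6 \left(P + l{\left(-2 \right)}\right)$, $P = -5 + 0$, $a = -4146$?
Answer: $- \frac{1132034520121}{103650} \approx -1.0922 \cdot 10^{7}$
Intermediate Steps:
$l{\left(W \right)} = - \frac{9}{5}$ ($l{\left(W \right)} = - \frac{9}{5} + 0 = - \frac{9}{5}$)
$P = -5$
$j = - \frac{204}{5}$ ($j = 6 \left(-5 - \frac{9}{5}\right) = 6 \left(- \frac{34}{5}\right) = - \frac{204}{5} \approx -40.8$)
$r{\left(y \right)} = - \frac{204 y^{2}}{5}$
$A = \frac{273042576}{25}$ ($A = \left(- \frac{204 \left(-9\right)^{2}}{5}\right)^{2} = \left(\left(- \frac{204}{5}\right) 81\right)^{2} = \left(- \frac{16524}{5}\right)^{2} = \frac{273042576}{25} \approx 1.0922 \cdot 10^{7}$)
$\frac{1}{a} - A = \frac{1}{-4146} - \frac{273042576}{25} = - \frac{1}{4146} - \frac{273042576}{25} = - \frac{1132034520121}{103650}$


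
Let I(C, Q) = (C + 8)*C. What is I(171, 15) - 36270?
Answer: -5661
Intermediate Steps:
I(C, Q) = C*(8 + C) (I(C, Q) = (8 + C)*C = C*(8 + C))
I(171, 15) - 36270 = 171*(8 + 171) - 36270 = 171*179 - 36270 = 30609 - 36270 = -5661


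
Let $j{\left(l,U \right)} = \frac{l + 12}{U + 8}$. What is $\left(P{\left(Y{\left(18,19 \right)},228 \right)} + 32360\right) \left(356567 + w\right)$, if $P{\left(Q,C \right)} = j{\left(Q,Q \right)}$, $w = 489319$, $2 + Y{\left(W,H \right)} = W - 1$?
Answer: $\frac{629598871002}{23} \approx 2.7374 \cdot 10^{10}$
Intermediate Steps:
$j{\left(l,U \right)} = \frac{12 + l}{8 + U}$
$Y{\left(W,H \right)} = -3 + W$ ($Y{\left(W,H \right)} = -2 + \left(W - 1\right) = -2 + \left(-1 + W\right) = -3 + W$)
$P{\left(Q,C \right)} = \frac{12 + Q}{8 + Q}$
$\left(P{\left(Y{\left(18,19 \right)},228 \right)} + 32360\right) \left(356567 + w\right) = \left(\frac{12 + \left(-3 + 18\right)}{8 + \left(-3 + 18\right)} + 32360\right) \left(356567 + 489319\right) = \left(\frac{12 + 15}{8 + 15} + 32360\right) 845886 = \left(\frac{1}{23} \cdot 27 + 32360\right) 845886 = \left(\frac{27}{23} + 32360\right) 845886 = \frac{744307}{23} \cdot 845886 = \frac{629598871002}{23}$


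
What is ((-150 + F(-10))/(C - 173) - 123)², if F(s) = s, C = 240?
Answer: 70576801/4489 ≈ 15722.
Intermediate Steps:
((-150 + F(-10))/(C - 173) - 123)² = ((-150 - 10)/(240 - 173) - 123)² = (-160/67 - 123)² = (-8401/67)² = 70576801/4489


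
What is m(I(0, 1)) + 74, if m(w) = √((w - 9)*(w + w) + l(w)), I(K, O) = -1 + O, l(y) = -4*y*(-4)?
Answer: 74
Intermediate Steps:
l(y) = 16*y
m(w) = √(16*w + 2*w*(-9 + w)) (m(w) = √((w - 9)*(w + w) + 16*w) = √((-9 + w)*(2*w) + 16*w) = √(2*w*(-9 + w) + 16*w) = √(16*w + 2*w*(-9 + w)))
m(I(0, 1)) + 74 = √2*√((-1 + 1)*(-1 + (-1 + 1))) + 74 = √2*√(0*(-1 + 0)) + 74 = √2*√(0*(-1)) + 74 = √2*√0 + 74 = √2*0 + 74 = 0 + 74 = 74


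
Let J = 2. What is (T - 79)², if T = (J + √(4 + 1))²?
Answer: 4980 - 560*√5 ≈ 3727.8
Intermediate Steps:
T = (2 + √5)² (T = (2 + √(4 + 1))² = (2 + √5)² ≈ 17.944)
(T - 79)² = ((2 + √5)² - 79)² = (-79 + (2 + √5)²)²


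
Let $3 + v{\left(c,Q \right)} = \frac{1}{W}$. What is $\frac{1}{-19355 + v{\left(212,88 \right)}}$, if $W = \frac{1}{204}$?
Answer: $- \frac{1}{19154} \approx -5.2208 \cdot 10^{-5}$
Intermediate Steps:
$W = \frac{1}{204} \approx 0.004902$
$v{\left(c,Q \right)} = 201$ ($v{\left(c,Q \right)} = -3 + \frac{1}{\frac{1}{204}} = -3 + 204 = 201$)
$\frac{1}{-19355 + v{\left(212,88 \right)}} = \frac{1}{-19355 + 201} = \frac{1}{-19154} = - \frac{1}{19154}$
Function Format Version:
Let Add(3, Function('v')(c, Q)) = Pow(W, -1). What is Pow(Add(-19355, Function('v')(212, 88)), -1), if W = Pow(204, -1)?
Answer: Rational(-1, 19154) ≈ -5.2208e-5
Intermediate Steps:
W = Rational(1, 204) ≈ 0.0049020
Function('v')(c, Q) = 201 (Function('v')(c, Q) = Add(-3, Pow(Rational(1, 204), -1)) = Add(-3, 204) = 201)
Pow(Add(-19355, Function('v')(212, 88)), -1) = Pow(Add(-19355, 201), -1) = Pow(-19154, -1) = Rational(-1, 19154)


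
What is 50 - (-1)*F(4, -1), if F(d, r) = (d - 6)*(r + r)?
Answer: 54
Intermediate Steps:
F(d, r) = 2*r*(-6 + d) (F(d, r) = (-6 + d)*(2*r) = 2*r*(-6 + d))
50 - (-1)*F(4, -1) = 50 - (-1)*2*(-1)*(-6 + 4) = 50 - (-1)*2*(-1)*(-2) = 50 - (-1)*4 = 50 - 1*(-4) = 50 + 4 = 54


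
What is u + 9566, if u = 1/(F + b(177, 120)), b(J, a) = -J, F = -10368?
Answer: 100873469/10545 ≈ 9566.0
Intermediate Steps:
u = -1/10545 (u = 1/(-10368 - 1*177) = 1/(-10368 - 177) = 1/(-10545) = -1/10545 ≈ -9.4832e-5)
u + 9566 = -1/10545 + 9566 = 100873469/10545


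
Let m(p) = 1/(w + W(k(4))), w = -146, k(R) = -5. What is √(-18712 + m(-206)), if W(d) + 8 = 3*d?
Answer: I*√3162329/13 ≈ 136.79*I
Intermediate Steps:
W(d) = -8 + 3*d
m(p) = -1/169 (m(p) = 1/(-146 + (-8 + 3*(-5))) = 1/(-146 + (-8 - 15)) = 1/(-146 - 23) = 1/(-169) = -1/169)
√(-18712 + m(-206)) = √(-18712 - 1/169) = √(-3162329/169) = I*√3162329/13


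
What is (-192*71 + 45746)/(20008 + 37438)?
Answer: 16057/28723 ≈ 0.55903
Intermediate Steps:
(-192*71 + 45746)/(20008 + 37438) = (-13632 + 45746)/57446 = 32114*(1/57446) = 16057/28723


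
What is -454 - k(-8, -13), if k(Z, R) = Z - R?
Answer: -459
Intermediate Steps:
-454 - k(-8, -13) = -454 - (-8 - 1*(-13)) = -454 - (-8 + 13) = -454 - 1*5 = -454 - 5 = -459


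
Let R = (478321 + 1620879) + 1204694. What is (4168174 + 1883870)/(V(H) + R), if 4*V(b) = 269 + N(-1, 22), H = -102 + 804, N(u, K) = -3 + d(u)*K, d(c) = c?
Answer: 6052044/3303955 ≈ 1.8318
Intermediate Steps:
N(u, K) = -3 + K*u (N(u, K) = -3 + u*K = -3 + K*u)
H = 702
R = 3303894 (R = 2099200 + 1204694 = 3303894)
V(b) = 61 (V(b) = (269 + (-3 + 22*(-1)))/4 = (269 + (-3 - 22))/4 = (269 - 25)/4 = (¼)*244 = 61)
(4168174 + 1883870)/(V(H) + R) = (4168174 + 1883870)/(61 + 3303894) = 6052044/3303955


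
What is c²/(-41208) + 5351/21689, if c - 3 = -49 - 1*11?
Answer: 50012149/297920104 ≈ 0.16787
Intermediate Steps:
c = -57 (c = 3 + (-49 - 1*11) = 3 + (-49 - 11) = 3 - 60 = -57)
c²/(-41208) + 5351/21689 = (-57)²/(-41208) + 5351/21689 = 3249*(-1/41208) + 5351*(1/21689) = -1083/13736 + 5351/21689 = 50012149/297920104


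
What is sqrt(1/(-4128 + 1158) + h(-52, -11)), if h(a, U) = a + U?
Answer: I*sqrt(61746630)/990 ≈ 7.9373*I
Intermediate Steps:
h(a, U) = U + a
sqrt(1/(-4128 + 1158) + h(-52, -11)) = sqrt(1/(-4128 + 1158) + (-11 - 52)) = sqrt(1/(-2970) - 63) = sqrt(-1/2970 - 63) = sqrt(-187111/2970) = I*sqrt(61746630)/990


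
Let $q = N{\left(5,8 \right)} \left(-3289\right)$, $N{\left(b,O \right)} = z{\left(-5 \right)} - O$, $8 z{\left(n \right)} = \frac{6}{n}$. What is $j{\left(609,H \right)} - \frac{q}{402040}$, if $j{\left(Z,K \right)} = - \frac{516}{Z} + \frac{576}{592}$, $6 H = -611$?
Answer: $\frac{154948501}{2625845600} \approx 0.059009$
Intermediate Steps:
$z{\left(n \right)} = \frac{3}{4 n}$ ($z{\left(n \right)} = \frac{6 \frac{1}{n}}{8} = \frac{3}{4 n}$)
$H = - \frac{611}{6}$ ($H = \frac{1}{6} \left(-611\right) = - \frac{611}{6} \approx -101.83$)
$N{\left(b,O \right)} = - \frac{3}{20} - O$ ($N{\left(b,O \right)} = \frac{3}{4 \left(-5\right)} - O = \frac{3}{4} \left(- \frac{1}{5}\right) - O = - \frac{3}{20} - O$)
$j{\left(Z,K \right)} = \frac{36}{37} - \frac{516}{Z}$ ($j{\left(Z,K \right)} = - \frac{516}{Z} + 576 \cdot \frac{1}{592} = - \frac{516}{Z} + \frac{36}{37} = \frac{36}{37} - \frac{516}{Z}$)
$q = \frac{536107}{20}$ ($q = \left(- \frac{3}{20} - 8\right) \left(-3289\right) = \left(- \frac{163}{20}\right) \left(-3289\right) = \frac{536107}{20} \approx 26805.0$)
$j{\left(609,H \right)} - \frac{q}{402040} = \left(\frac{36}{37} - \frac{516}{609}\right) - \frac{536107}{20 \cdot 402040} = \left(\frac{36}{37} - \frac{172}{203}\right) - \frac{536107}{20} \cdot \frac{1}{402040} = \left(\frac{36}{37} - \frac{172}{203}\right) - \frac{23309}{349600} = \frac{944}{7511} - \frac{23309}{349600} = \frac{154948501}{2625845600}$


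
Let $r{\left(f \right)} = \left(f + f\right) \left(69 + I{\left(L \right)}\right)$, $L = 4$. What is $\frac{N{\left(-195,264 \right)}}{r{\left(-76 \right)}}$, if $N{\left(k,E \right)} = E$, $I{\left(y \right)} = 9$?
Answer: $- \frac{11}{494} \approx -0.022267$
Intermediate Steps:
$r{\left(f \right)} = 156 f$ ($r{\left(f \right)} = \left(f + f\right) \left(69 + 9\right) = 2 f 78 = 156 f$)
$\frac{N{\left(-195,264 \right)}}{r{\left(-76 \right)}} = \frac{264}{156 \left(-76\right)} = \frac{264}{-11856} = 264 \left(- \frac{1}{11856}\right) = - \frac{11}{494}$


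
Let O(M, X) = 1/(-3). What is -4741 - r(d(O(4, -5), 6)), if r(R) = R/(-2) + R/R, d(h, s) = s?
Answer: -4739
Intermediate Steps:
O(M, X) = -⅓ (O(M, X) = 1*(-⅓) = -⅓)
r(R) = 1 - R/2 (r(R) = R*(-½) + 1 = -R/2 + 1 = 1 - R/2)
-4741 - r(d(O(4, -5), 6)) = -4741 - (1 - ½*6) = -4741 - (1 - 3) = -4741 - 1*(-2) = -4741 + 2 = -4739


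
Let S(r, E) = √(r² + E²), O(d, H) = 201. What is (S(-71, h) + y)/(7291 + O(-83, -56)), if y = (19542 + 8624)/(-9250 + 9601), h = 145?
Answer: 14083/1314846 + √26066/7492 ≈ 0.032260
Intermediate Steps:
S(r, E) = √(E² + r²)
y = 28166/351 ≈ 80.245
(S(-71, h) + y)/(7291 + O(-83, -56)) = (√(145² + (-71)²) + 28166/351)/(7291 + 201) = (√(21025 + 5041) + 28166/351)/7492 = (√26066 + 28166/351)*(1/7492) = (28166/351 + √26066)*(1/7492) = 14083/1314846 + √26066/7492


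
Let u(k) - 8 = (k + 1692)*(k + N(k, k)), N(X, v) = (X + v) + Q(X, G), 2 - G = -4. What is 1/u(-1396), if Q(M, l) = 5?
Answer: -1/1238160 ≈ -8.0765e-7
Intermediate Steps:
G = 6 (G = 2 - 1*(-4) = 2 + 4 = 6)
N(X, v) = 5 + X + v (N(X, v) = (X + v) + 5 = 5 + X + v)
u(k) = 8 + (5 + 3*k)*(1692 + k) (u(k) = 8 + (k + 1692)*(k + (5 + k + k)) = 8 + (1692 + k)*(k + (5 + 2*k)) = 8 + (1692 + k)*(5 + 3*k) = 8 + (5 + 3*k)*(1692 + k))
1/u(-1396) = 1/(8468 + 3*(-1396)² + 5081*(-1396)) = 1/(8468 + 3*1948816 - 7093076) = 1/(8468 + 5846448 - 7093076) = 1/(-1238160) = -1/1238160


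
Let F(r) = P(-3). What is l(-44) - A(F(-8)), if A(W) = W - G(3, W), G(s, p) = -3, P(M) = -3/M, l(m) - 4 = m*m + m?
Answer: 1892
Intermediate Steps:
l(m) = 4 + m + m² (l(m) = 4 + (m*m + m) = 4 + (m² + m) = 4 + (m + m²) = 4 + m + m²)
F(r) = 1 (F(r) = -3/(-3) = -3*(-⅓) = 1)
A(W) = 3 + W (A(W) = W - 1*(-3) = W + 3 = 3 + W)
l(-44) - A(F(-8)) = (4 - 44 + (-44)²) - (3 + 1) = (4 - 44 + 1936) - 1*4 = 1896 - 4 = 1892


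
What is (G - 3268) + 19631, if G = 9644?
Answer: 26007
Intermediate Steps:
(G - 3268) + 19631 = (9644 - 3268) + 19631 = 6376 + 19631 = 26007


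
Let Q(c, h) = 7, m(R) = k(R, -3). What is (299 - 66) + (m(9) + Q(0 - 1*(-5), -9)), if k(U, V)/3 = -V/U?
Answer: 241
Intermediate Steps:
k(U, V) = -3*V/U (k(U, V) = 3*(-V/U) = -3*V/U)
m(R) = 9/R (m(R) = -3*(-3)/R = 9/R)
(299 - 66) + (m(9) + Q(0 - 1*(-5), -9)) = (299 - 66) + (9/9 + 7) = 233 + (9*(⅑) + 7) = 233 + (1 + 7) = 233 + 8 = 241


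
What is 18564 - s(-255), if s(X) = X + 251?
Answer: 18568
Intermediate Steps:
s(X) = 251 + X
18564 - s(-255) = 18564 - (251 - 255) = 18564 - 1*(-4) = 18564 + 4 = 18568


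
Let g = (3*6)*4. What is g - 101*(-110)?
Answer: 11182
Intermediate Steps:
g = 72 (g = 18*4 = 72)
g - 101*(-110) = 72 - 101*(-110) = 72 + 11110 = 11182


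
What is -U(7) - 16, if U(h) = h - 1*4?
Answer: -19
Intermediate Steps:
U(h) = -4 + h (U(h) = h - 4 = -4 + h)
-U(7) - 16 = -(-4 + 7) - 16 = -1*3 - 16 = -3 - 16 = -19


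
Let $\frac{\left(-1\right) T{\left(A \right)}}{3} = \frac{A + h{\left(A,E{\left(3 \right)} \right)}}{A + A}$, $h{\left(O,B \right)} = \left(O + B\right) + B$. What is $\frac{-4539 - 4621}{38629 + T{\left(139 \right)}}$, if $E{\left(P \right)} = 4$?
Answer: $- \frac{636620}{2684501} \approx -0.23715$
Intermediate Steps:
$h{\left(O,B \right)} = O + 2 B$ ($h{\left(O,B \right)} = \left(B + O\right) + B = O + 2 B$)
$T{\left(A \right)} = - \frac{3 \left(8 + 2 A\right)}{2 A}$ ($T{\left(A \right)} = - 3 \frac{A + \left(A + 2 \cdot 4\right)}{A + A} = - 3 \frac{A + \left(A + 8\right)}{2 A} = - 3 \left(A + \left(8 + A\right)\right) \frac{1}{2 A} = - 3 \left(8 + 2 A\right) \frac{1}{2 A} = - 3 \frac{8 + 2 A}{2 A} = - \frac{3 \left(8 + 2 A\right)}{2 A}$)
$\frac{-4539 - 4621}{38629 + T{\left(139 \right)}} = \frac{-4539 - 4621}{38629 - \left(3 + \frac{12}{139}\right)} = - \frac{9160}{38629 - \frac{429}{139}} = - \frac{9160}{\frac{5369002}{139}} = \left(-9160\right) \frac{139}{5369002} = - \frac{636620}{2684501}$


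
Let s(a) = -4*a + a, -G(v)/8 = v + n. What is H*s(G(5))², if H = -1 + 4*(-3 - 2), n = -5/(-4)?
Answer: -472500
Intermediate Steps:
n = 5/4 (n = -5*(-¼) = 5/4 ≈ 1.2500)
G(v) = -10 - 8*v (G(v) = -8*(v + 5/4) = -8*(5/4 + v) = -10 - 8*v)
s(a) = -3*a
H = -21 (H = -1 + 4*(-5) = -1 - 20 = -21)
H*s(G(5))² = -21*9*(-10 - 8*5)² = -21*9*(-10 - 40)² = -21*(-3*(-50))² = -21*150² = -21*22500 = -472500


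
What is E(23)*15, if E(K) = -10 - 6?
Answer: -240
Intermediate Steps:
E(K) = -16
E(23)*15 = -16*15 = -240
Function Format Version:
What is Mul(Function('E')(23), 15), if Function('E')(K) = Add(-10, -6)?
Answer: -240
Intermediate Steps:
Function('E')(K) = -16
Mul(Function('E')(23), 15) = Mul(-16, 15) = -240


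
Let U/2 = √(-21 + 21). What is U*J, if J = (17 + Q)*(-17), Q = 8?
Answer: 0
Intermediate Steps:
U = 0 (U = 2*√(-21 + 21) = 2*√0 = 2*0 = 0)
J = -425 (J = (17 + 8)*(-17) = 25*(-17) = -425)
U*J = 0*(-425) = 0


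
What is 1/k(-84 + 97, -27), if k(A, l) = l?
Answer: -1/27 ≈ -0.037037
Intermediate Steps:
1/k(-84 + 97, -27) = 1/(-27) = -1/27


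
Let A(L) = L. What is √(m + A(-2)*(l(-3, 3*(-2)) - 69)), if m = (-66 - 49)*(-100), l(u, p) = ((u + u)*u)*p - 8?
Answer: √11870 ≈ 108.95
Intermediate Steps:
l(u, p) = -8 + 2*p*u² (l(u, p) = ((2*u)*u)*p - 8 = (2*u²)*p - 8 = 2*p*u² - 8 = -8 + 2*p*u²)
m = 11500 (m = -115*(-100) = 11500)
√(m + A(-2)*(l(-3, 3*(-2)) - 69)) = √(11500 - 2*((-8 + 2*(3*(-2))*(-3)²) - 69)) = √(11500 - 2*((-8 + 2*(-6)*9) - 69)) = √(11500 - 2*((-8 - 108) - 69)) = √(11500 - 2*(-116 - 69)) = √(11500 - 2*(-185)) = √(11500 + 370) = √11870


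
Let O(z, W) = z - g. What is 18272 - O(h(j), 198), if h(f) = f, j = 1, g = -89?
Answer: 18182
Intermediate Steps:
O(z, W) = 89 + z (O(z, W) = z - 1*(-89) = z + 89 = 89 + z)
18272 - O(h(j), 198) = 18272 - (89 + 1) = 18272 - 1*90 = 18272 - 90 = 18182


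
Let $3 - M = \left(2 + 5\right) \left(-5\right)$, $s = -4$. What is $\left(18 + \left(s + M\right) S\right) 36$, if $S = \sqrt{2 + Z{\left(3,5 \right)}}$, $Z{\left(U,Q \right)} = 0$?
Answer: $648 + 1224 \sqrt{2} \approx 2379.0$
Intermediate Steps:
$M = 38$ ($M = 3 - \left(2 + 5\right) \left(-5\right) = 3 - 7 \left(-5\right) = 3 - -35 = 3 + 35 = 38$)
$S = \sqrt{2}$ ($S = \sqrt{2 + 0} = \sqrt{2} \approx 1.4142$)
$\left(18 + \left(s + M\right) S\right) 36 = \left(18 + \left(-4 + 38\right) \sqrt{2}\right) 36 = \left(18 + 34 \sqrt{2}\right) 36 = 648 + 1224 \sqrt{2}$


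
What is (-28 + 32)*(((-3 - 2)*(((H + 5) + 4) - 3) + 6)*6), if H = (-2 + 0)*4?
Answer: 384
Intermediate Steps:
H = -8 (H = -2*4 = -8)
(-28 + 32)*(((-3 - 2)*(((H + 5) + 4) - 3) + 6)*6) = (-28 + 32)*(((-3 - 2)*(((-8 + 5) + 4) - 3) + 6)*6) = 4*((-5*((-3 + 4) - 3) + 6)*6) = 4*((-5*(1 - 3) + 6)*6) = 4*((-5*(-2) + 6)*6) = 4*((10 + 6)*6) = 4*(16*6) = 4*96 = 384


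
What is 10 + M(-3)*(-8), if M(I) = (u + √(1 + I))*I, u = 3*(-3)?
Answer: -206 + 24*I*√2 ≈ -206.0 + 33.941*I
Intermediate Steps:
u = -9
M(I) = I*(-9 + √(1 + I)) (M(I) = (-9 + √(1 + I))*I = I*(-9 + √(1 + I)))
10 + M(-3)*(-8) = 10 - 3*(-9 + √(1 - 3))*(-8) = 10 - 3*(-9 + √(-2))*(-8) = 10 - 3*(-9 + I*√2)*(-8) = 10 + (27 - 3*I*√2)*(-8) = 10 + (-216 + 24*I*√2) = -206 + 24*I*√2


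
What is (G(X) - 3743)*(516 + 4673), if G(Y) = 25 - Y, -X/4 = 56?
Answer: -18130366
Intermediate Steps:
X = -224 (X = -4*56 = -224)
(G(X) - 3743)*(516 + 4673) = ((25 - 1*(-224)) - 3743)*(516 + 4673) = ((25 + 224) - 3743)*5189 = (249 - 3743)*5189 = -3494*5189 = -18130366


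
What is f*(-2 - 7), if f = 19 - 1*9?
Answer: -90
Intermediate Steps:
f = 10 (f = 19 - 9 = 10)
f*(-2 - 7) = 10*(-2 - 7) = 10*(-9) = -90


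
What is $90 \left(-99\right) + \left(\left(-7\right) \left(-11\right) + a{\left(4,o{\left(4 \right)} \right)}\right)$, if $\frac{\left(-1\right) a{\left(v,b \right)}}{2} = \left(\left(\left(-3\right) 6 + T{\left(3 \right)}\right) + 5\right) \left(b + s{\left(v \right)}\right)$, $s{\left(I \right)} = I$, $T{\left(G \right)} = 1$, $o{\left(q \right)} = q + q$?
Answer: $-8545$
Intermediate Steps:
$o{\left(q \right)} = 2 q$
$a{\left(v,b \right)} = 24 b + 24 v$ ($a{\left(v,b \right)} = - 2 \left(\left(\left(-3\right) 6 + 1\right) + 5\right) \left(b + v\right) = - 2 \left(\left(-18 + 1\right) + 5\right) \left(b + v\right) = - 2 \left(-17 + 5\right) \left(b + v\right) = - 2 \left(- 12 \left(b + v\right)\right) = - 2 \left(- 12 b - 12 v\right) = 24 b + 24 v$)
$90 \left(-99\right) + \left(\left(-7\right) \left(-11\right) + a{\left(4,o{\left(4 \right)} \right)}\right) = 90 \left(-99\right) - \left(-173 - 48 \cdot 4\right) = -8910 + \left(77 + \left(24 \cdot 8 + 96\right)\right) = -8910 + \left(77 + \left(192 + 96\right)\right) = -8910 + \left(77 + 288\right) = -8910 + 365 = -8545$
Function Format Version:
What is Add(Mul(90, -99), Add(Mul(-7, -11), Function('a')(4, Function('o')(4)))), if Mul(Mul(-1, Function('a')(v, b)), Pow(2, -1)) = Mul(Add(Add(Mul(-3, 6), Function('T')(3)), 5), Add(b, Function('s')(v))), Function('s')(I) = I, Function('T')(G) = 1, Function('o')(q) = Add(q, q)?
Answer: -8545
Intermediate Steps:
Function('o')(q) = Mul(2, q)
Function('a')(v, b) = Add(Mul(24, b), Mul(24, v)) (Function('a')(v, b) = Mul(-2, Mul(Add(Add(Mul(-3, 6), 1), 5), Add(b, v))) = Mul(-2, Mul(Add(Add(-18, 1), 5), Add(b, v))) = Mul(-2, Mul(Add(-17, 5), Add(b, v))) = Mul(-2, Mul(-12, Add(b, v))) = Mul(-2, Add(Mul(-12, b), Mul(-12, v))) = Add(Mul(24, b), Mul(24, v)))
Add(Mul(90, -99), Add(Mul(-7, -11), Function('a')(4, Function('o')(4)))) = Add(Mul(90, -99), Add(Mul(-7, -11), Add(Mul(24, Mul(2, 4)), Mul(24, 4)))) = Add(-8910, Add(77, Add(Mul(24, 8), 96))) = Add(-8910, Add(77, Add(192, 96))) = Add(-8910, Add(77, 288)) = Add(-8910, 365) = -8545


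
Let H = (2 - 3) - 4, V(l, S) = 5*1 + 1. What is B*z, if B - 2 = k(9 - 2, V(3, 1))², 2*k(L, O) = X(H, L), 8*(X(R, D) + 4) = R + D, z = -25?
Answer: -8825/64 ≈ -137.89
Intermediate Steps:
V(l, S) = 6 (V(l, S) = 5 + 1 = 6)
H = -5 (H = -1 - 4 = -5)
X(R, D) = -4 + D/8 + R/8 (X(R, D) = -4 + (R + D)/8 = -4 + (D + R)/8 = -4 + (D/8 + R/8) = -4 + D/8 + R/8)
k(L, O) = -37/16 + L/16 (k(L, O) = (-4 + L/8 + (⅛)*(-5))/2 = (-4 + L/8 - 5/8)/2 = (-37/8 + L/8)/2 = -37/16 + L/16)
B = 353/64 (B = 2 + (-37/16 + (9 - 2)/16)² = 2 + (-37/16 + (1/16)*7)² = 2 + (-37/16 + 7/16)² = 2 + (-15/8)² = 2 + 225/64 = 353/64 ≈ 5.5156)
B*z = (353/64)*(-25) = -8825/64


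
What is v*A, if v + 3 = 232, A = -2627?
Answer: -601583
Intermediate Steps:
v = 229 (v = -3 + 232 = 229)
v*A = 229*(-2627) = -601583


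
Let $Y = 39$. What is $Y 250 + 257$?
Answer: $10007$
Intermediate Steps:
$Y 250 + 257 = 39 \cdot 250 + 257 = 9750 + 257 = 10007$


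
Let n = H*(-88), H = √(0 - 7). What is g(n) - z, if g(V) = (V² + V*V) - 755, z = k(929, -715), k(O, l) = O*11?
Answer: -119390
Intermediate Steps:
k(O, l) = 11*O
H = I*√7 (H = √(-7) = I*√7 ≈ 2.6458*I)
z = 10219 (z = 11*929 = 10219)
n = -88*I*√7 (n = (I*√7)*(-88) = -88*I*√7 ≈ -232.83*I)
g(V) = -755 + 2*V² (g(V) = (V² + V²) - 755 = 2*V² - 755 = -755 + 2*V²)
g(n) - z = (-755 + 2*(-88*I*√7)²) - 1*10219 = (-755 + 2*(-54208)) - 10219 = (-755 - 108416) - 10219 = -109171 - 10219 = -119390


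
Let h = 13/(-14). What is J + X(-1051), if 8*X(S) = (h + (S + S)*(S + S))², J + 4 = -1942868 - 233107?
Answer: 3826364585580377/1568 ≈ 2.4403e+12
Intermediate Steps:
J = -2175979 (J = -4 + (-1942868 - 233107) = -4 - 2175975 = -2175979)
h = -13/14 (h = 13*(-1/14) = -13/14 ≈ -0.92857)
X(S) = (-13/14 + 4*S²)²/8 (X(S) = (-13/14 + (S + S)*(S + S))²/8 = (-13/14 + (2*S)*(2*S))²/8 = (-13/14 + 4*S²)²/8)
J + X(-1051) = -2175979 + (-13 + 56*(-1051)²)²/1568 = -2175979 + (-13 + 56*1104601)²/1568 = -2175979 + (-13 + 61857656)²/1568 = -2175979 + (1/1568)*61857643² = -2175979 + (1/1568)*3826367997515449 = -2175979 + 3826367997515449/1568 = 3826364585580377/1568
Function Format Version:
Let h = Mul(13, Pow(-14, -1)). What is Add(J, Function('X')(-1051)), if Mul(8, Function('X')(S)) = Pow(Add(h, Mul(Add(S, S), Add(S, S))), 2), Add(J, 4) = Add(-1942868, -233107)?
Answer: Rational(3826364585580377, 1568) ≈ 2.4403e+12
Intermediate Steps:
J = -2175979 (J = Add(-4, Add(-1942868, -233107)) = Add(-4, -2175975) = -2175979)
h = Rational(-13, 14) (h = Mul(13, Rational(-1, 14)) = Rational(-13, 14) ≈ -0.92857)
Function('X')(S) = Mul(Rational(1, 8), Pow(Add(Rational(-13, 14), Mul(4, Pow(S, 2))), 2)) (Function('X')(S) = Mul(Rational(1, 8), Pow(Add(Rational(-13, 14), Mul(Add(S, S), Add(S, S))), 2)) = Mul(Rational(1, 8), Pow(Add(Rational(-13, 14), Mul(Mul(2, S), Mul(2, S))), 2)) = Mul(Rational(1, 8), Pow(Add(Rational(-13, 14), Mul(4, Pow(S, 2))), 2)))
Add(J, Function('X')(-1051)) = Add(-2175979, Mul(Rational(1, 1568), Pow(Add(-13, Mul(56, Pow(-1051, 2))), 2))) = Add(-2175979, Mul(Rational(1, 1568), Pow(Add(-13, Mul(56, 1104601)), 2))) = Add(-2175979, Mul(Rational(1, 1568), Pow(Add(-13, 61857656), 2))) = Add(-2175979, Mul(Rational(1, 1568), Pow(61857643, 2))) = Add(-2175979, Mul(Rational(1, 1568), 3826367997515449)) = Add(-2175979, Rational(3826367997515449, 1568)) = Rational(3826364585580377, 1568)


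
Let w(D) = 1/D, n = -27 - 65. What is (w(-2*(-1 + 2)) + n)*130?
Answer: -12025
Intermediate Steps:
n = -92
(w(-2*(-1 + 2)) + n)*130 = (1/(-2*(-1 + 2)) - 92)*130 = (1/(-2*1) - 92)*130 = (1/(-2) - 92)*130 = (-½ - 92)*130 = -185/2*130 = -12025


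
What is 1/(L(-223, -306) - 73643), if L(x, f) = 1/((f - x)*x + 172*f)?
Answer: -34123/2512920090 ≈ -1.3579e-5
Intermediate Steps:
L(x, f) = 1/(172*f + x*(f - x)) (L(x, f) = 1/(x*(f - x) + 172*f) = 1/(172*f + x*(f - x)))
1/(L(-223, -306) - 73643) = 1/(1/(-1*(-223)² + 172*(-306) - 306*(-223)) - 73643) = 1/(1/(-1*49729 - 52632 + 68238) - 73643) = 1/(1/(-49729 - 52632 + 68238) - 73643) = 1/(1/(-34123) - 73643) = 1/(-1/34123 - 73643) = 1/(-2512920090/34123) = -34123/2512920090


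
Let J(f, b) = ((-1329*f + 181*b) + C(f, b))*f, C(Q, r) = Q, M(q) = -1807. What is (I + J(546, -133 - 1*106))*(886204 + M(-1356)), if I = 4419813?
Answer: -367111115482653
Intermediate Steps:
J(f, b) = f*(-1328*f + 181*b) (J(f, b) = ((-1329*f + 181*b) + f)*f = (-1328*f + 181*b)*f = f*(-1328*f + 181*b))
(I + J(546, -133 - 1*106))*(886204 + M(-1356)) = (4419813 + 546*(-1328*546 + 181*(-133 - 1*106)))*(886204 - 1807) = (4419813 + 546*(-725088 + 181*(-133 - 106)))*884397 = (4419813 + 546*(-725088 + 181*(-239)))*884397 = (4419813 + 546*(-725088 - 43259))*884397 = (4419813 + 546*(-768347))*884397 = (4419813 - 419517462)*884397 = -415097649*884397 = -367111115482653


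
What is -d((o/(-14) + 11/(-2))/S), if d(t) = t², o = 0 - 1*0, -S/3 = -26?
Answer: -121/24336 ≈ -0.0049721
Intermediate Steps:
S = 78 (S = -3*(-26) = 78)
o = 0 (o = 0 + 0 = 0)
-d((o/(-14) + 11/(-2))/S) = -((0/(-14) + 11/(-2))/78)² = -((0*(-1/14) + 11*(-½))*(1/78))² = -((0 - 11/2)*(1/78))² = -(-11/2*1/78)² = -(-11/156)² = -1*121/24336 = -121/24336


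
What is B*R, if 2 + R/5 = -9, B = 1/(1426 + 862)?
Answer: -5/208 ≈ -0.024038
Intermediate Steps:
B = 1/2288 ≈ 0.00043706
R = -55 (R = -10 + 5*(-9) = -10 - 45 = -55)
B*R = (1/2288)*(-55) = -5/208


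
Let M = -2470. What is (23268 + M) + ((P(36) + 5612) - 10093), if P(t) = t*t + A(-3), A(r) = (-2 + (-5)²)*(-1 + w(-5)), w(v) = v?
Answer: 17475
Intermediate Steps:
A(r) = -138 (A(r) = (-2 + (-5)²)*(-1 - 5) = (-2 + 25)*(-6) = 23*(-6) = -138)
P(t) = -138 + t² (P(t) = t*t - 138 = t² - 138 = -138 + t²)
(23268 + M) + ((P(36) + 5612) - 10093) = (23268 - 2470) + (((-138 + 36²) + 5612) - 10093) = 20798 + (((-138 + 1296) + 5612) - 10093) = 20798 + ((1158 + 5612) - 10093) = 20798 + (6770 - 10093) = 20798 - 3323 = 17475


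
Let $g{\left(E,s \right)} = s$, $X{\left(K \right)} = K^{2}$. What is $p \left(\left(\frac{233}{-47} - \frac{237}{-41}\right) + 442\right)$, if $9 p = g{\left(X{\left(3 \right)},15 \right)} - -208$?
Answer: $\frac{63430120}{5781} \approx 10972.0$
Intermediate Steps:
$p = \frac{223}{9}$ ($p = \frac{15 - -208}{9} = \frac{15 + 208}{9} = \frac{1}{9} \cdot 223 = \frac{223}{9} \approx 24.778$)
$p \left(\left(\frac{233}{-47} - \frac{237}{-41}\right) + 442\right) = \frac{223 \left(\left(\frac{233}{-47} - \frac{237}{-41}\right) + 442\right)}{9} = \frac{223 \left(\left(233 \left(- \frac{1}{47}\right) - - \frac{237}{41}\right) + 442\right)}{9} = \frac{223 \left(\left(- \frac{233}{47} + \frac{237}{41}\right) + 442\right)}{9} = \frac{223 \left(\frac{1586}{1927} + 442\right)}{9} = \frac{223}{9} \cdot \frac{853320}{1927} = \frac{63430120}{5781}$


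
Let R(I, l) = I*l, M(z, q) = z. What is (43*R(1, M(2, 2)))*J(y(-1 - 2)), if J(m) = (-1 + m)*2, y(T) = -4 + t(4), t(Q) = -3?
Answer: -1376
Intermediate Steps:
y(T) = -7 (y(T) = -4 - 3 = -7)
J(m) = -2 + 2*m
(43*R(1, M(2, 2)))*J(y(-1 - 2)) = (43*(1*2))*(-2 + 2*(-7)) = (43*2)*(-2 - 14) = 86*(-16) = -1376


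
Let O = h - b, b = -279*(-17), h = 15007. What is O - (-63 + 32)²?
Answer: 9303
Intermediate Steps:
b = 4743
O = 10264 (O = 15007 - 1*4743 = 15007 - 4743 = 10264)
O - (-63 + 32)² = 10264 - (-63 + 32)² = 10264 - 1*(-31)² = 10264 - 1*961 = 10264 - 961 = 9303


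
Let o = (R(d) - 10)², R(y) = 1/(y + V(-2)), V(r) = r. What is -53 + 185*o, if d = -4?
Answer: 686477/36 ≈ 19069.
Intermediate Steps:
R(y) = 1/(-2 + y) (R(y) = 1/(y - 2) = 1/(-2 + y))
o = 3721/36 (o = (1/(-2 - 4) - 10)² = (1/(-6) - 10)² = (-⅙ - 10)² = (-61/6)² = 3721/36 ≈ 103.36)
-53 + 185*o = -53 + 185*(3721/36) = -53 + 688385/36 = 686477/36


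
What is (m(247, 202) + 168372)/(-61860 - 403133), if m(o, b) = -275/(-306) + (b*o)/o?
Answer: -51583919/142287858 ≈ -0.36253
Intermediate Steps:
m(o, b) = 275/306 + b (m(o, b) = -275*(-1/306) + b = 275/306 + b)
(m(247, 202) + 168372)/(-61860 - 403133) = ((275/306 + 202) + 168372)/(-61860 - 403133) = (62087/306 + 168372)/(-464993) = (51583919/306)*(-1/464993) = -51583919/142287858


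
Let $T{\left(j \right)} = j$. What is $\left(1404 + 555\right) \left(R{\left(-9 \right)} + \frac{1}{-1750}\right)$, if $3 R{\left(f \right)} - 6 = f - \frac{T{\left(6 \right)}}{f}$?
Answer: $- \frac{8005127}{5250} \approx -1524.8$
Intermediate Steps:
$R{\left(f \right)} = 2 - \frac{2}{f} + \frac{f}{3}$ ($R{\left(f \right)} = 2 + \frac{f - \frac{6}{f}}{3} = 2 + \left(- \frac{2}{f} + \frac{f}{3}\right) = 2 - \frac{2}{f} + \frac{f}{3}$)
$\left(1404 + 555\right) \left(R{\left(-9 \right)} + \frac{1}{-1750}\right) = \left(1404 + 555\right) \left(\left(2 - \frac{2}{-9} + \frac{1}{3} \left(-9\right)\right) + \frac{1}{-1750}\right) = 1959 \left(\left(2 - - \frac{2}{9} - 3\right) - \frac{1}{1750}\right) = 1959 \left(\left(2 + \frac{2}{9} - 3\right) - \frac{1}{1750}\right) = 1959 \left(- \frac{7}{9} - \frac{1}{1750}\right) = 1959 \left(- \frac{12259}{15750}\right) = - \frac{8005127}{5250}$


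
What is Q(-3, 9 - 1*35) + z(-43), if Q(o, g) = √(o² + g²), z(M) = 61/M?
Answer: -61/43 + √685 ≈ 24.754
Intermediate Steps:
Q(o, g) = √(g² + o²)
Q(-3, 9 - 1*35) + z(-43) = √((9 - 1*35)² + (-3)²) + 61/(-43) = √((9 - 35)² + 9) + 61*(-1/43) = √((-26)² + 9) - 61/43 = √(676 + 9) - 61/43 = √685 - 61/43 = -61/43 + √685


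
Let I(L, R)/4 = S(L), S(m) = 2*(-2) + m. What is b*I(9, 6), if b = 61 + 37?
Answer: 1960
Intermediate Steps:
b = 98
S(m) = -4 + m
I(L, R) = -16 + 4*L (I(L, R) = 4*(-4 + L) = -16 + 4*L)
b*I(9, 6) = 98*(-16 + 4*9) = 98*(-16 + 36) = 98*20 = 1960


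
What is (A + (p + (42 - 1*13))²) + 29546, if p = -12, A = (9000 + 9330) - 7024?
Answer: 41141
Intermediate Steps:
A = 11306 (A = 18330 - 7024 = 11306)
(A + (p + (42 - 1*13))²) + 29546 = (11306 + (-12 + (42 - 1*13))²) + 29546 = (11306 + (-12 + (42 - 13))²) + 29546 = (11306 + (-12 + 29)²) + 29546 = (11306 + 17²) + 29546 = (11306 + 289) + 29546 = 11595 + 29546 = 41141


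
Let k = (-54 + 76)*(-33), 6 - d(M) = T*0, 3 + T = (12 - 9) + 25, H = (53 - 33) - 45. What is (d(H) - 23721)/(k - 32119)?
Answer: 4743/6569 ≈ 0.72203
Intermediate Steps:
H = -25 (H = 20 - 45 = -25)
T = 25 (T = -3 + ((12 - 9) + 25) = -3 + (3 + 25) = -3 + 28 = 25)
d(M) = 6 (d(M) = 6 - 25*0 = 6 - 1*0 = 6 + 0 = 6)
k = -726 (k = 22*(-33) = -726)
(d(H) - 23721)/(k - 32119) = (6 - 23721)/(-726 - 32119) = -23715/(-32845) = -23715*(-1/32845) = 4743/6569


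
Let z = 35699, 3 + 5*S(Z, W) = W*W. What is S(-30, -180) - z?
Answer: -146098/5 ≈ -29220.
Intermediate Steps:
S(Z, W) = -⅗ + W²/5 (S(Z, W) = -⅗ + (W*W)/5 = -⅗ + W²/5)
S(-30, -180) - z = (-⅗ + (⅕)*(-180)²) - 1*35699 = (-⅗ + (⅕)*32400) - 35699 = (-⅗ + 6480) - 35699 = 32397/5 - 35699 = -146098/5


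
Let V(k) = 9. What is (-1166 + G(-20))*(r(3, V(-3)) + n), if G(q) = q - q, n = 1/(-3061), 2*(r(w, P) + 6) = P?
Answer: 5354855/3061 ≈ 1749.4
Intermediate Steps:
r(w, P) = -6 + P/2
n = -1/3061 ≈ -0.00032669
G(q) = 0
(-1166 + G(-20))*(r(3, V(-3)) + n) = (-1166 + 0)*((-6 + (½)*9) - 1/3061) = -1166*((-6 + 9/2) - 1/3061) = -1166*(-3/2 - 1/3061) = -1166*(-9185/6122) = 5354855/3061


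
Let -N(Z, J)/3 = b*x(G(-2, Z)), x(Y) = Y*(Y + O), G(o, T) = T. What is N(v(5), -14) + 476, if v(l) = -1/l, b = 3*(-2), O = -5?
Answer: 12368/25 ≈ 494.72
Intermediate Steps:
x(Y) = Y*(-5 + Y) (x(Y) = Y*(Y - 5) = Y*(-5 + Y))
b = -6
N(Z, J) = 18*Z*(-5 + Z) (N(Z, J) = -(-18)*Z*(-5 + Z) = 18*Z*(-5 + Z))
N(v(5), -14) + 476 = 18*(-1/5)*(-5 - 1/5) + 476 = 18*(-1/5)*(-26/5) + 476 = 468/25 + 476 = 12368/25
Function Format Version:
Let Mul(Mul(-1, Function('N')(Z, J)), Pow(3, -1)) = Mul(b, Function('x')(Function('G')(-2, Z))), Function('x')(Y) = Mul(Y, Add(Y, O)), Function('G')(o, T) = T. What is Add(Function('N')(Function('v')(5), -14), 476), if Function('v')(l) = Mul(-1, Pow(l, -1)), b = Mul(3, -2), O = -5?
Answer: Rational(12368, 25) ≈ 494.72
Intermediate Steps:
Function('x')(Y) = Mul(Y, Add(-5, Y)) (Function('x')(Y) = Mul(Y, Add(Y, -5)) = Mul(Y, Add(-5, Y)))
b = -6
Function('N')(Z, J) = Mul(18, Z, Add(-5, Z)) (Function('N')(Z, J) = Mul(-3, Mul(-6, Mul(Z, Add(-5, Z)))) = Mul(-3, Mul(-6, Z, Add(-5, Z))) = Mul(18, Z, Add(-5, Z)))
Add(Function('N')(Function('v')(5), -14), 476) = Add(Mul(18, Mul(-1, Pow(5, -1)), Add(-5, Mul(-1, Pow(5, -1)))), 476) = Add(Mul(18, Mul(-1, Rational(1, 5)), Add(-5, Mul(-1, Rational(1, 5)))), 476) = Add(Mul(18, Rational(-1, 5), Add(-5, Rational(-1, 5))), 476) = Add(Mul(18, Rational(-1, 5), Rational(-26, 5)), 476) = Add(Rational(468, 25), 476) = Rational(12368, 25)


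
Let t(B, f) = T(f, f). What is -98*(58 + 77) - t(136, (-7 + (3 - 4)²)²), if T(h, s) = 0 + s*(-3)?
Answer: -13122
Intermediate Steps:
T(h, s) = -3*s (T(h, s) = 0 - 3*s = -3*s)
t(B, f) = -3*f
-98*(58 + 77) - t(136, (-7 + (3 - 4)²)²) = -98*(58 + 77) - (-3)*(-7 + (3 - 4)²)² = -98*135 - (-3)*(-7 + (-1)²)² = -13230 - (-3)*(-7 + 1)² = -13230 - (-3)*(-6)² = -13230 - (-3)*36 = -13230 - 1*(-108) = -13230 + 108 = -13122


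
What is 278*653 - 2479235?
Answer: -2297701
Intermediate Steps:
278*653 - 2479235 = 181534 - 2479235 = -2297701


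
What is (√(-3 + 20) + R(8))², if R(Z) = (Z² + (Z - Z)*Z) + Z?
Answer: (72 + √17)² ≈ 5794.7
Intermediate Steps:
R(Z) = Z + Z² (R(Z) = (Z² + 0*Z) + Z = (Z² + 0) + Z = Z² + Z = Z + Z²)
(√(-3 + 20) + R(8))² = (√(-3 + 20) + 8*(1 + 8))² = (√17 + 8*9)² = (√17 + 72)² = (72 + √17)²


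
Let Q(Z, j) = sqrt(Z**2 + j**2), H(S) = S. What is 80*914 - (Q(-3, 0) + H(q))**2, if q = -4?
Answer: 73119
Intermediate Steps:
80*914 - (Q(-3, 0) + H(q))**2 = 80*914 - (sqrt((-3)**2 + 0**2) - 4)**2 = 73120 - (sqrt(9 + 0) - 4)**2 = 73120 - (sqrt(9) - 4)**2 = 73120 - (3 - 4)**2 = 73120 - 1*(-1)**2 = 73120 - 1*1 = 73120 - 1 = 73119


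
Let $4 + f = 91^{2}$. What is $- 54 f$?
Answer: $-446958$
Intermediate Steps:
$f = 8277$ ($f = -4 + 91^{2} = -4 + 8281 = 8277$)
$- 54 f = \left(-54\right) 8277 = -446958$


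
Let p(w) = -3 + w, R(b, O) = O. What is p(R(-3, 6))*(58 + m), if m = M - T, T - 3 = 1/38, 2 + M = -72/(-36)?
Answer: 6267/38 ≈ 164.92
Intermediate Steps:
M = 0 (M = -2 - 72/(-36) = -2 - 72*(-1/36) = -2 + 2 = 0)
T = 115/38 (T = 3 + 1/38 = 115/38 ≈ 3.0263)
m = -115/38 (m = 0 - 1*115/38 = 0 - 115/38 = -115/38 ≈ -3.0263)
p(R(-3, 6))*(58 + m) = (-3 + 6)*(58 - 115/38) = 3*(2089/38) = 6267/38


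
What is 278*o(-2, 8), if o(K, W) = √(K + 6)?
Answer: 556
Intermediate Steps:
o(K, W) = √(6 + K)
278*o(-2, 8) = 278*√(6 - 2) = 278*√4 = 278*2 = 556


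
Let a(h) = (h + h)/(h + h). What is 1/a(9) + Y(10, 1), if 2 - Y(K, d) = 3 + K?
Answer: -10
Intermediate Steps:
Y(K, d) = -1 - K (Y(K, d) = 2 - (3 + K) = 2 + (-3 - K) = -1 - K)
a(h) = 1 (a(h) = (2*h)/((2*h)) = (2*h)*(1/(2*h)) = 1)
1/a(9) + Y(10, 1) = 1/1 + (-1 - 1*10) = 1 + (-1 - 10) = 1 - 11 = -10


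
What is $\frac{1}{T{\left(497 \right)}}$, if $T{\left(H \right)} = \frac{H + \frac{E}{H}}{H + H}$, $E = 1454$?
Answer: $\frac{494018}{248463} \approx 1.9883$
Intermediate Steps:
$T{\left(H \right)} = \frac{H + \frac{1454}{H}}{2 H}$ ($T{\left(H \right)} = \frac{H + \frac{1454}{H}}{H + H} = \frac{H + \frac{1454}{H}}{2 H}$)
$\frac{1}{T{\left(497 \right)}} = \frac{1}{\frac{1}{2} + \frac{727}{247009}} = \frac{1}{\frac{248463}{494018}} = \frac{494018}{248463}$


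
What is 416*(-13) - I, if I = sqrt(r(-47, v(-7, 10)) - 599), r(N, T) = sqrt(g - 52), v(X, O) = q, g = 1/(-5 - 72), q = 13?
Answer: -5408 - sqrt(-3551471 + 231*I*sqrt(34265))/77 ≈ -5408.1 - 24.475*I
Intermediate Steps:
g = -1/77 (g = 1/(-77) = -1/77 ≈ -0.012987)
v(X, O) = 13
r(N, T) = 3*I*sqrt(34265)/77 (r(N, T) = sqrt(-1/77 - 52) = sqrt(-4005/77) = 3*I*sqrt(34265)/77)
I = sqrt(-599 + 3*I*sqrt(34265)/77) (I = sqrt(3*I*sqrt(34265)/77 - 599) = sqrt(-599 + 3*I*sqrt(34265)/77) ≈ 0.1473 + 24.475*I)
416*(-13) - I = 416*(-13) - sqrt(-3551471 + 231*I*sqrt(34265))/77 = -5408 - sqrt(-3551471 + 231*I*sqrt(34265))/77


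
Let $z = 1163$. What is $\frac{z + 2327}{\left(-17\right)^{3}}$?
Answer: $- \frac{3490}{4913} \approx -0.71036$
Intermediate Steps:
$\frac{z + 2327}{\left(-17\right)^{3}} = \frac{1163 + 2327}{\left(-17\right)^{3}} = \frac{3490}{-4913} = 3490 \left(- \frac{1}{4913}\right) = - \frac{3490}{4913}$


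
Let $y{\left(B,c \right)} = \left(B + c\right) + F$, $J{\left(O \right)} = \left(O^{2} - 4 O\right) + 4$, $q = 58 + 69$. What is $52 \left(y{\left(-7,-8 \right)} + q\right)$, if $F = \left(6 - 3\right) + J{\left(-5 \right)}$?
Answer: $8528$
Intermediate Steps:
$q = 127$
$J{\left(O \right)} = 4 + O^{2} - 4 O$
$F = 52$ ($F = \left(6 - 3\right) + \left(4 + \left(-5\right)^{2} - -20\right) = 3 + \left(4 + 25 + 20\right) = 3 + 49 = 52$)
$y{\left(B,c \right)} = 52 + B + c$ ($y{\left(B,c \right)} = \left(B + c\right) + 52 = 52 + B + c$)
$52 \left(y{\left(-7,-8 \right)} + q\right) = 52 \left(\left(52 - 7 - 8\right) + 127\right) = 52 \left(37 + 127\right) = 52 \cdot 164 = 8528$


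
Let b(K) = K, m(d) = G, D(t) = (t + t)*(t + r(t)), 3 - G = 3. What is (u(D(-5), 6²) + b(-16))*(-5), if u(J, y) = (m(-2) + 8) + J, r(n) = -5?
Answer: -460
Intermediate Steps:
G = 0 (G = 3 - 1*3 = 3 - 3 = 0)
D(t) = 2*t*(-5 + t) (D(t) = (t + t)*(t - 5) = (2*t)*(-5 + t) = 2*t*(-5 + t))
m(d) = 0
u(J, y) = 8 + J (u(J, y) = (0 + 8) + J = 8 + J)
(u(D(-5), 6²) + b(-16))*(-5) = ((8 + 2*(-5)*(-5 - 5)) - 16)*(-5) = ((8 + 2*(-5)*(-10)) - 16)*(-5) = ((8 + 100) - 16)*(-5) = (108 - 16)*(-5) = 92*(-5) = -460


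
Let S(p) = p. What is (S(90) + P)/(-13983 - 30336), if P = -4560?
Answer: 1490/14773 ≈ 0.10086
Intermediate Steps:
(S(90) + P)/(-13983 - 30336) = (90 - 4560)/(-13983 - 30336) = -4470/(-44319) = -4470*(-1/44319) = 1490/14773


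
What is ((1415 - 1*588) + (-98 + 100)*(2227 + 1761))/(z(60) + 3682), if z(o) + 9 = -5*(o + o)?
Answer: 8803/3073 ≈ 2.8646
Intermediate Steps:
z(o) = -9 - 10*o (z(o) = -9 - 5*(o + o) = -9 - 10*o)
((1415 - 1*588) + (-98 + 100)*(2227 + 1761))/(z(60) + 3682) = ((1415 - 1*588) + (-98 + 100)*(2227 + 1761))/((-9 - 10*60) + 3682) = ((1415 - 588) + 2*3988)/((-9 - 600) + 3682) = (827 + 7976)/(-609 + 3682) = 8803/3073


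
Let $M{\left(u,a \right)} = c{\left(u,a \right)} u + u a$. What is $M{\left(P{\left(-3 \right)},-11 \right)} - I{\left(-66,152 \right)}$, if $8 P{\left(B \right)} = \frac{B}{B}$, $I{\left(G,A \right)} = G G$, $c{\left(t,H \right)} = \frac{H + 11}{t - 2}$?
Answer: $- \frac{34859}{8} \approx -4357.4$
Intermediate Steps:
$c{\left(t,H \right)} = \frac{11 + H}{-2 + t}$
$I{\left(G,A \right)} = G^{2}$
$P{\left(B \right)} = \frac{1}{8}$ ($P{\left(B \right)} = \frac{B \frac{1}{B}}{8} = \frac{1}{8} \cdot 1 = \frac{1}{8}$)
$M{\left(u,a \right)} = a u + \frac{u \left(11 + a\right)}{-2 + u}$ ($M{\left(u,a \right)} = \frac{11 + a}{-2 + u} u + u a = \frac{u \left(11 + a\right)}{-2 + u} + a u = a u + \frac{u \left(11 + a\right)}{-2 + u}$)
$M{\left(P{\left(-3 \right)},-11 \right)} - I{\left(-66,152 \right)} = \frac{11 - -11 - \frac{11}{8}}{8 \left(-2 + \frac{1}{8}\right)} - \left(-66\right)^{2} = \frac{11 + 11 - \frac{11}{8}}{8 \left(- \frac{15}{8}\right)} - 4356 = \frac{1}{8} \left(- \frac{8}{15}\right) \frac{165}{8} - 4356 = - \frac{11}{8} - 4356 = - \frac{34859}{8}$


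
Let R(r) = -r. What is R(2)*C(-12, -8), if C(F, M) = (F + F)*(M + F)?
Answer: -960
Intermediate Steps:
C(F, M) = 2*F*(F + M) (C(F, M) = (2*F)*(F + M) = 2*F*(F + M))
R(2)*C(-12, -8) = (-1*2)*(2*(-12)*(-12 - 8)) = -4*(-12)*(-20) = -2*480 = -960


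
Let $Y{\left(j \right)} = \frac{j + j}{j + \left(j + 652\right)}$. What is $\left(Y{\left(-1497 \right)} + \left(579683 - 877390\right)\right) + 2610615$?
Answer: $\frac{2708416765}{1171} \approx 2.3129 \cdot 10^{6}$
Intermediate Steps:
$Y{\left(j \right)} = \frac{2 j}{652 + 2 j}$ ($Y{\left(j \right)} = \frac{2 j}{j + \left(652 + j\right)} = \frac{2 j}{652 + 2 j}$)
$\left(Y{\left(-1497 \right)} + \left(579683 - 877390\right)\right) + 2610615 = \left(- \frac{1497}{326 - 1497} + \left(579683 - 877390\right)\right) + 2610615 = \left(- \frac{1497}{-1171} + \left(579683 - 877390\right)\right) + 2610615 = \left(\left(-1497\right) \left(- \frac{1}{1171}\right) - 297707\right) + 2610615 = \left(\frac{1497}{1171} - 297707\right) + 2610615 = - \frac{348613400}{1171} + 2610615 = \frac{2708416765}{1171}$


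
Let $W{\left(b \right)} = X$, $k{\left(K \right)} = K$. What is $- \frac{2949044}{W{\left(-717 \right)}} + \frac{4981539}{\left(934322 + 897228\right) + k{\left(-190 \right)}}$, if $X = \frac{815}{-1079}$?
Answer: $\frac{1165485083232329}{298511680} \approx 3.9043 \cdot 10^{6}$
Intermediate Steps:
$X = - \frac{815}{1079}$ ($X = 815 \left(- \frac{1}{1079}\right) = - \frac{815}{1079} \approx -0.75533$)
$W{\left(b \right)} = - \frac{815}{1079}$
$- \frac{2949044}{W{\left(-717 \right)}} + \frac{4981539}{\left(934322 + 897228\right) + k{\left(-190 \right)}} = - \frac{2949044}{- \frac{815}{1079}} + \frac{4981539}{\left(934322 + 897228\right) - 190} = \left(-2949044\right) \left(- \frac{1079}{815}\right) + \frac{4981539}{1831550 - 190} = \frac{3182018476}{815} + \frac{4981539}{1831360} = \frac{1165485083232329}{298511680}$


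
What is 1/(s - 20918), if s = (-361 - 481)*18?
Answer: -1/36074 ≈ -2.7721e-5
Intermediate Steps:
s = -15156 (s = -842*18 = -15156)
1/(s - 20918) = 1/(-15156 - 20918) = 1/(-36074) = -1/36074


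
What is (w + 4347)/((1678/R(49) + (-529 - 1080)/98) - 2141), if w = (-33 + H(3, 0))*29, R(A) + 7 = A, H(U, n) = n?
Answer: -199332/124507 ≈ -1.6010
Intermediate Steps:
R(A) = -7 + A
w = -957 (w = (-33 + 0)*29 = -33*29 = -957)
(w + 4347)/((1678/R(49) + (-529 - 1080)/98) - 2141) = (-957 + 4347)/((1678/(-7 + 49) + (-529 - 1080)/98) - 2141) = 3390/((1678/42 - 1609*1/98) - 2141) = 3390/((1678*(1/42) - 1609/98) - 2141) = 3390/((839/21 - 1609/98) - 2141) = 3390/(6919/294 - 2141) = 3390/(-622535/294) = 3390*(-294/622535) = -199332/124507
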